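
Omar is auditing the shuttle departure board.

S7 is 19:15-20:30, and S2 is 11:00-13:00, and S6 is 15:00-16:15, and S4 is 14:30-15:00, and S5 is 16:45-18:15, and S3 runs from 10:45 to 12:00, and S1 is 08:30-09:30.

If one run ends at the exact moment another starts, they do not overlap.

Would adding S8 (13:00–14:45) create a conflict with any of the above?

S1: ends 09:30 at or before S8 starts 13:00 → clear.
S3: ends 12:00 at or before S8 starts 13:00 → clear.
S2: ends 13:00 at or before S8 starts 13:00 → clear.
S4: starts 14:30 before S8 ends 14:45, and ends 15:00 after S8 starts 13:00 → overlap.
S6: starts 15:00 at or after S8 ends 14:45 → clear.
S5: starts 16:45 at or after S8 ends 14:45 → clear.
S7: starts 19:15 at or after S8 ends 14:45 → clear.
S8 overlaps S4.

Yes — it overlaps S4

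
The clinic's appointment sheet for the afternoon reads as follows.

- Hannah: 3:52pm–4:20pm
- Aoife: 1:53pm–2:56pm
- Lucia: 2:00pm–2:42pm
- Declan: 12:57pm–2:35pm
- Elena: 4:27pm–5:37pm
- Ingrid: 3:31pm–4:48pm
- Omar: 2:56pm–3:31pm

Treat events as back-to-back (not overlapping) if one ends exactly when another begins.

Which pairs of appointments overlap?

Aoife & Declan, Aoife & Lucia, Declan & Lucia, Elena & Ingrid, Hannah & Ingrid

Two intervals overlap when each starts before the other ends.
Sorted by start: Declan, Aoife, Lucia, Omar, Ingrid, Hannah, Elena.
Aoife starts before Declan ends → Declan and Aoife overlap.
Lucia starts before Declan ends → Declan and Lucia overlap.
Omar starts after Declan ends, so Declan has no further overlaps.
Lucia starts before Aoife ends → Aoife and Lucia overlap.
Omar starts exactly when Aoife ends (back-to-back, no overlap), so Aoife has no further overlaps.
Omar starts after Lucia ends, so Lucia has no further overlaps.
Ingrid starts exactly when Omar ends (back-to-back, no overlap), so Omar has no further overlaps.
Hannah starts before Ingrid ends → Ingrid and Hannah overlap.
Elena starts before Ingrid ends → Ingrid and Elena overlap.
Elena starts after Hannah ends.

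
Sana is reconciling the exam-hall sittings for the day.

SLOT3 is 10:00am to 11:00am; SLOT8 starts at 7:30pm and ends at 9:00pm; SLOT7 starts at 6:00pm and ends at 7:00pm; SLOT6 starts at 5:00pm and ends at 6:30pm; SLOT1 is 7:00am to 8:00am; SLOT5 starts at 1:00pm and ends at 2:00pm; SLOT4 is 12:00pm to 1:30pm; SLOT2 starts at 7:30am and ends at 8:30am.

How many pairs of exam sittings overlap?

Sorted by start: SLOT1, SLOT2, SLOT3, SLOT4, SLOT5, SLOT6, SLOT7, SLOT8.
SLOT2 starts before SLOT1 ends → SLOT1 and SLOT2 overlap.
SLOT3 starts after SLOT1 ends; SLOT1 is clear from here.
SLOT3 starts after SLOT2 ends; SLOT2 is clear from here.
SLOT4 starts after SLOT3 ends; SLOT3 is clear from here.
SLOT5 starts before SLOT4 ends → SLOT4 and SLOT5 overlap.
SLOT6 starts after SLOT4 ends; SLOT4 is clear from here.
SLOT6 starts after SLOT5 ends; SLOT5 is clear from here.
SLOT7 starts before SLOT6 ends → SLOT6 and SLOT7 overlap.
SLOT8 starts after SLOT6 ends.
SLOT8 starts after SLOT7 ends.
Overlapping pairs: SLOT1 & SLOT2, SLOT4 & SLOT5, SLOT6 & SLOT7 — 3 in total.

3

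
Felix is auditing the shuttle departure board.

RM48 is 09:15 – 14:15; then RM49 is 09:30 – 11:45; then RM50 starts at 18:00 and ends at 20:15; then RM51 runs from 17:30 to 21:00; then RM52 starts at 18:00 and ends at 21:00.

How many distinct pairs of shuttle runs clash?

4

Check each pair: they overlap iff neither finishes before the other starts.
Sorted by start: RM48, RM49, RM51, RM50, RM52.
RM49 starts before RM48 ends → RM48 and RM49 overlap.
RM51 starts after RM48 ends — done with RM48.
RM51 starts after RM49 ends — done with RM49.
RM50 starts before RM51 ends → RM51 and RM50 overlap.
RM52 starts before RM51 ends → RM51 and RM52 overlap.
RM52 starts before RM50 ends → RM50 and RM52 overlap.
Overlapping pairs: RM48 & RM49, RM50 & RM51, RM50 & RM52, RM51 & RM52 — 4 in total.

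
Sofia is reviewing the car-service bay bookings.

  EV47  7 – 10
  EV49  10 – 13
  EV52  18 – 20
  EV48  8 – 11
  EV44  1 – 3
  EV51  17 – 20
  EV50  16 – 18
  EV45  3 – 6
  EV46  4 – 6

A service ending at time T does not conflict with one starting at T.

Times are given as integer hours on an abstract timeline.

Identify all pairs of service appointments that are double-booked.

EV45 & EV46, EV47 & EV48, EV48 & EV49, EV50 & EV51, EV51 & EV52

Sorted by start: EV44, EV45, EV46, EV47, EV48, EV49, EV50, EV51, EV52.
EV45 starts exactly when EV44 ends (back-to-back, no overlap); EV44 is clear from here.
EV46 starts before EV45 ends → EV45 and EV46 overlap.
EV47 starts after EV45 ends; EV45 is clear from here.
EV47 starts after EV46 ends; EV46 is clear from here.
EV48 starts before EV47 ends → EV47 and EV48 overlap.
EV49 starts exactly when EV47 ends (back-to-back, no overlap); EV47 is clear from here.
EV49 starts before EV48 ends → EV48 and EV49 overlap.
EV50 starts after EV48 ends; EV48 is clear from here.
EV50 starts after EV49 ends; EV49 is clear from here.
EV51 starts before EV50 ends → EV50 and EV51 overlap.
EV52 starts exactly when EV50 ends (back-to-back, no overlap).
EV52 starts before EV51 ends → EV51 and EV52 overlap.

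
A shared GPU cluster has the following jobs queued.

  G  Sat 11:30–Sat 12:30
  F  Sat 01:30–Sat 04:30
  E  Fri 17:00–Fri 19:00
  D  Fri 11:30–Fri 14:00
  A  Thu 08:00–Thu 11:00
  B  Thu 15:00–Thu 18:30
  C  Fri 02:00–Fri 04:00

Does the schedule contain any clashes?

No

Sorted by start: A, B, C, D, E, F, G.
B starts after A ends, so nothing later overlaps A either.
C starts after B ends, so nothing later overlaps B either.
D starts after C ends, so nothing later overlaps C either.
E starts after D ends, so nothing later overlaps D either.
F starts after E ends, so nothing later overlaps E either.
G starts after F ends.
Every pair is clear; the schedule has no overlaps.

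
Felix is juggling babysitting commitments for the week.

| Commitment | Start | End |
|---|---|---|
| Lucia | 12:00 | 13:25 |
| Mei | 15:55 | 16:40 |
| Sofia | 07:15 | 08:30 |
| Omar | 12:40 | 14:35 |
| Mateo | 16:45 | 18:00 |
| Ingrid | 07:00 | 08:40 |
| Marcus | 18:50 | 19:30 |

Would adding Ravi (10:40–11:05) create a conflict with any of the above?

Ingrid: ends 08:40 at or before Ravi starts 10:40 → clear.
Sofia: ends 08:30 at or before Ravi starts 10:40 → clear.
Lucia: starts 12:00 at or after Ravi ends 11:05 → clear.
Omar: starts 12:40 at or after Ravi ends 11:05 → clear.
Mei: starts 15:55 at or after Ravi ends 11:05 → clear.
Mateo: starts 16:45 at or after Ravi ends 11:05 → clear.
Marcus: starts 18:50 at or after Ravi ends 11:05 → clear.

No — it doesn't clash with anything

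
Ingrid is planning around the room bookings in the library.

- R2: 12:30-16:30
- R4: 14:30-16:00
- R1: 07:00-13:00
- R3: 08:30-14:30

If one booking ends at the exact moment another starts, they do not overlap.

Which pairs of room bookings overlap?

Sorted by start: R1, R3, R2, R4.
R3 starts before R1 ends → R1 and R3 overlap.
R2 starts before R1 ends → R1 and R2 overlap.
R4 starts after R1 ends.
R2 starts before R3 ends → R3 and R2 overlap.
R4 starts exactly when R3 ends (back-to-back, no overlap).
R4 starts before R2 ends → R2 and R4 overlap.

R1 & R2, R1 & R3, R2 & R3, R2 & R4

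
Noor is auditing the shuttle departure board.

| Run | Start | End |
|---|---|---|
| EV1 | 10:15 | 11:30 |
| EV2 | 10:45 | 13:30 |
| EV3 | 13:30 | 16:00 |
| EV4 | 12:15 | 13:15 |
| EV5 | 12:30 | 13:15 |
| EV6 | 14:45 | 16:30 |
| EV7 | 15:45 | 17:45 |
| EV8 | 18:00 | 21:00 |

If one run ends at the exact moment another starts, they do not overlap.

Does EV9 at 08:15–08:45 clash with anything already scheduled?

EV1: starts 10:15 at or after EV9 ends 08:45 → clear.
EV2: starts 10:45 at or after EV9 ends 08:45 → clear.
EV4: starts 12:15 at or after EV9 ends 08:45 → clear.
EV5: starts 12:30 at or after EV9 ends 08:45 → clear.
EV3: starts 13:30 at or after EV9 ends 08:45 → clear.
EV6: starts 14:45 at or after EV9 ends 08:45 → clear.
EV7: starts 15:45 at or after EV9 ends 08:45 → clear.
EV8: starts 18:00 at or after EV9 ends 08:45 → clear.

No — it doesn't clash with anything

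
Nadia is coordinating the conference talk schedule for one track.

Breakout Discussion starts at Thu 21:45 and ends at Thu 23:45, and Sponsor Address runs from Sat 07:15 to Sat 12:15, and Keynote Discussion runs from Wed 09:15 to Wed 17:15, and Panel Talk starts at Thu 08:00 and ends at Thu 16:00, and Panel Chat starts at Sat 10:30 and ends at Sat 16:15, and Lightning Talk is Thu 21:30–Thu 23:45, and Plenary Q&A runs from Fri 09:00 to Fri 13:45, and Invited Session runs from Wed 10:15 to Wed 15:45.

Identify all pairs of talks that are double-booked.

Breakout Discussion & Lightning Talk, Invited Session & Keynote Discussion, Panel Chat & Sponsor Address

Check each pair: they overlap iff neither finishes before the other starts.
Sorted by start: Keynote Discussion, Invited Session, Panel Talk, Lightning Talk, Breakout Discussion, Plenary Q&A, Sponsor Address, Panel Chat.
Invited Session starts before Keynote Discussion ends → Keynote Discussion and Invited Session overlap.
Panel Talk starts after Keynote Discussion ends — done with Keynote Discussion.
Panel Talk starts after Invited Session ends — done with Invited Session.
Lightning Talk starts after Panel Talk ends — done with Panel Talk.
Breakout Discussion starts before Lightning Talk ends → Lightning Talk and Breakout Discussion overlap.
Plenary Q&A starts after Lightning Talk ends — done with Lightning Talk.
Plenary Q&A starts after Breakout Discussion ends — done with Breakout Discussion.
Sponsor Address starts after Plenary Q&A ends — done with Plenary Q&A.
Panel Chat starts before Sponsor Address ends → Sponsor Address and Panel Chat overlap.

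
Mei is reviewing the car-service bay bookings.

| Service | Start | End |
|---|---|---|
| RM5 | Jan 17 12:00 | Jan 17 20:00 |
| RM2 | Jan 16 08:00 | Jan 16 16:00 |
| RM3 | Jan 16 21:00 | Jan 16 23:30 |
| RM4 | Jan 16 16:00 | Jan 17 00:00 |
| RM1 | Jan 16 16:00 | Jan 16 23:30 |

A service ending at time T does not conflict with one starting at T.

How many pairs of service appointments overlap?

Sorted by start: RM2, RM1, RM4, RM3, RM5.
RM1 starts exactly when RM2 ends (back-to-back, no overlap); RM2 is clear from here.
RM4 starts before RM1 ends → RM1 and RM4 overlap.
RM3 starts before RM1 ends → RM1 and RM3 overlap.
RM5 starts after RM1 ends.
RM3 starts before RM4 ends → RM4 and RM3 overlap.
RM5 starts after RM4 ends.
RM5 starts after RM3 ends.
Overlapping pairs: RM1 & RM3, RM1 & RM4, RM3 & RM4 — 3 in total.

3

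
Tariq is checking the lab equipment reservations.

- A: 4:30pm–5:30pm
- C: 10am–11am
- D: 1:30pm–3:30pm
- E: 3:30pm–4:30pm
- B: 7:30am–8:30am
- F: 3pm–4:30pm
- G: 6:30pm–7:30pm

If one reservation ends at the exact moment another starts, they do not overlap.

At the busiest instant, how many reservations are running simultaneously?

2

Walk through starts and ends in time order (an end at T is processed before a start at T):
7:30am start B → 1
8:30am end B → 0
10am start C → 1
11am end C → 0
1:30pm start D → 1
3pm start F → 2
3:30pm end D → 1
3:30pm start E → 2
4:30pm end E → 1
4:30pm end F → 0
4:30pm start A → 1
5:30pm end A → 0
6:30pm start G → 1
7:30pm end G → 0
Peak is 2, at 3pm (D, F).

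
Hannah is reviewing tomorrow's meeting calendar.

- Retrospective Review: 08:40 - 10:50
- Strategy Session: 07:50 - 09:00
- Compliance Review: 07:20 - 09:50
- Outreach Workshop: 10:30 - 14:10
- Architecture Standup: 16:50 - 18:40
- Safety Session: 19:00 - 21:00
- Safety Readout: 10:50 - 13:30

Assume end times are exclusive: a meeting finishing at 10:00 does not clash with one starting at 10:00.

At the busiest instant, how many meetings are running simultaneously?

Sweep the timeline, counting +1 at each start and −1 at each end (ends before starts at a tie):
07:20 start Compliance Review → 1
07:50 start Strategy Session → 2
08:40 start Retrospective Review → 3
09:00 end Strategy Session → 2
09:50 end Compliance Review → 1
10:30 start Outreach Workshop → 2
10:50 end Retrospective Review → 1
10:50 start Safety Readout → 2
13:30 end Safety Readout → 1
14:10 end Outreach Workshop → 0
16:50 start Architecture Standup → 1
18:40 end Architecture Standup → 0
19:00 start Safety Session → 1
21:00 end Safety Session → 0
Peak is 3, at 08:40 (Compliance Review, Retrospective Review, Strategy Session).

3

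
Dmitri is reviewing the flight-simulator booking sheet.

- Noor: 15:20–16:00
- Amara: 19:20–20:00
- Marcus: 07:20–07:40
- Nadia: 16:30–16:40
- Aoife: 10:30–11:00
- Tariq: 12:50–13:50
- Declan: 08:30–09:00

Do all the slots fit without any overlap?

Yes

Sorted by start: Marcus, Declan, Aoife, Tariq, Noor, Nadia, Amara.
Declan starts after Marcus ends, so nothing later overlaps Marcus either.
Aoife starts after Declan ends, so nothing later overlaps Declan either.
Tariq starts after Aoife ends, so nothing later overlaps Aoife either.
Noor starts after Tariq ends, so nothing later overlaps Tariq either.
Nadia starts after Noor ends, so nothing later overlaps Noor either.
Amara starts after Nadia ends.
Every pair is clear; the schedule has no overlaps.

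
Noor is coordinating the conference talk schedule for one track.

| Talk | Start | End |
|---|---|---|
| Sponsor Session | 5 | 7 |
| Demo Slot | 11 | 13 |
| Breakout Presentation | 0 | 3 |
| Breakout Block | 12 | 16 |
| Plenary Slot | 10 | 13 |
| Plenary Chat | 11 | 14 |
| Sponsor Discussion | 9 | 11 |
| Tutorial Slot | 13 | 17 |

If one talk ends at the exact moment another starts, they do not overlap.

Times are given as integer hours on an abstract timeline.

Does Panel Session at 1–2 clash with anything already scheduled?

Breakout Presentation: starts 0 before Panel Session ends 2, and ends 3 after Panel Session starts 1 → overlap.
Sponsor Session: starts 5 at or after Panel Session ends 2 → clear.
Sponsor Discussion: starts 9 at or after Panel Session ends 2 → clear.
Plenary Slot: starts 10 at or after Panel Session ends 2 → clear.
Plenary Chat: starts 11 at or after Panel Session ends 2 → clear.
Demo Slot: starts 11 at or after Panel Session ends 2 → clear.
Breakout Block: starts 12 at or after Panel Session ends 2 → clear.
Tutorial Slot: starts 13 at or after Panel Session ends 2 → clear.
Panel Session overlaps Breakout Presentation.

Yes — it overlaps Breakout Presentation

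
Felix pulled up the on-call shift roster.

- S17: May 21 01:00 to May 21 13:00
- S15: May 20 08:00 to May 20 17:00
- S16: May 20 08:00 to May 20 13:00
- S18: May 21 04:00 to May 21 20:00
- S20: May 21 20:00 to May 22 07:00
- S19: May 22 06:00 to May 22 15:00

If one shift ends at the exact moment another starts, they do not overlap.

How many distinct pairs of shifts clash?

3

Sorted by start: S15, S16, S17, S18, S20, S19.
S16 starts before S15 ends → S15 and S16 overlap.
S17 starts after S15 ends — done with S15.
S17 starts after S16 ends — done with S16.
S18 starts before S17 ends → S17 and S18 overlap.
S20 starts after S17 ends — done with S17.
S20 starts exactly when S18 ends (back-to-back, no overlap) — done with S18.
S19 starts before S20 ends → S20 and S19 overlap.
Overlapping pairs: S15 & S16, S17 & S18, S19 & S20 — 3 in total.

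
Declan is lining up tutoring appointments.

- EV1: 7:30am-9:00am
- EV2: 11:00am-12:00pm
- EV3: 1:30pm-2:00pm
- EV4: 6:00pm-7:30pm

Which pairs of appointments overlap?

no overlapping pairs

Sorted by start: EV1, EV2, EV3, EV4.
EV2 starts after EV1 ends — done with EV1.
EV3 starts after EV2 ends — done with EV2.
EV4 starts after EV3 ends.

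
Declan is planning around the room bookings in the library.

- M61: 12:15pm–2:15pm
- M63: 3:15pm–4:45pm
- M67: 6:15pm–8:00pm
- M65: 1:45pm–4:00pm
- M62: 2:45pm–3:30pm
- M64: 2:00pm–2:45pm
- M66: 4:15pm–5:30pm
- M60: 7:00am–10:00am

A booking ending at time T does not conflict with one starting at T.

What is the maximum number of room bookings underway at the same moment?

Sweep the timeline, counting +1 at each start and −1 at each end (ends before starts at a tie):
7:00am start M60 → 1
10:00am end M60 → 0
12:15pm start M61 → 1
1:45pm start M65 → 2
2:00pm start M64 → 3
2:15pm end M61 → 2
2:45pm end M64 → 1
2:45pm start M62 → 2
3:15pm start M63 → 3
3:30pm end M62 → 2
4:00pm end M65 → 1
4:15pm start M66 → 2
4:45pm end M63 → 1
5:30pm end M66 → 0
6:15pm start M67 → 1
8:00pm end M67 → 0
Peak is 3, at 2:00pm (M61, M64, M65).

3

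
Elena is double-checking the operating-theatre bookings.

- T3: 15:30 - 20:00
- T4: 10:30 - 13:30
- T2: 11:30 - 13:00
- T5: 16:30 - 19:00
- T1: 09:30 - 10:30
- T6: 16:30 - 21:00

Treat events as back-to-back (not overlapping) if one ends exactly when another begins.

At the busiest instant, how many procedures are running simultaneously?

Walk through starts and ends in time order (an end at T is processed before a start at T):
09:30 start T1 → 1
10:30 end T1 → 0
10:30 start T4 → 1
11:30 start T2 → 2
13:00 end T2 → 1
13:30 end T4 → 0
15:30 start T3 → 1
16:30 start T5 → 2
16:30 start T6 → 3
19:00 end T5 → 2
20:00 end T3 → 1
21:00 end T6 → 0
Peak is 3, at 16:30 (T3, T5, T6).

3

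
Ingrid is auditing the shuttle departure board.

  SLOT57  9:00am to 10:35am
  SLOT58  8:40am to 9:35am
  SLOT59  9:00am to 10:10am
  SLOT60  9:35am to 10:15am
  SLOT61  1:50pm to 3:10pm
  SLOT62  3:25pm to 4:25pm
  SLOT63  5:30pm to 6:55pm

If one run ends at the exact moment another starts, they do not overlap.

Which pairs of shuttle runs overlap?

SLOT57 & SLOT58, SLOT57 & SLOT59, SLOT57 & SLOT60, SLOT58 & SLOT59, SLOT59 & SLOT60

Sorted by start: SLOT58, SLOT57, SLOT59, SLOT60, SLOT61, SLOT62, SLOT63.
SLOT57 starts before SLOT58 ends → SLOT58 and SLOT57 overlap.
SLOT59 starts before SLOT58 ends → SLOT58 and SLOT59 overlap.
SLOT60 starts exactly when SLOT58 ends (back-to-back, no overlap), so SLOT58 has no further overlaps.
SLOT59 starts before SLOT57 ends → SLOT57 and SLOT59 overlap.
SLOT60 starts before SLOT57 ends → SLOT57 and SLOT60 overlap.
SLOT61 starts after SLOT57 ends, so SLOT57 has no further overlaps.
SLOT60 starts before SLOT59 ends → SLOT59 and SLOT60 overlap.
SLOT61 starts after SLOT59 ends, so SLOT59 has no further overlaps.
SLOT61 starts after SLOT60 ends, so SLOT60 has no further overlaps.
SLOT62 starts after SLOT61 ends, so SLOT61 has no further overlaps.
SLOT63 starts after SLOT62 ends.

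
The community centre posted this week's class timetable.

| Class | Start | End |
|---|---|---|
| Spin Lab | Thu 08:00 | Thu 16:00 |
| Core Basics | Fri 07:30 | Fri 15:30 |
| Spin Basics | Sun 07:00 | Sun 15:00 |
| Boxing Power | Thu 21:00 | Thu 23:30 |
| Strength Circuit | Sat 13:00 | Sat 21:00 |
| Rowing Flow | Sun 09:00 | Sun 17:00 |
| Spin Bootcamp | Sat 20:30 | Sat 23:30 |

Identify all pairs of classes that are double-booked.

Rowing Flow & Spin Basics, Spin Bootcamp & Strength Circuit

Sorted by start: Spin Lab, Boxing Power, Core Basics, Strength Circuit, Spin Bootcamp, Spin Basics, Rowing Flow.
Boxing Power starts after Spin Lab ends; Spin Lab is clear from here.
Core Basics starts after Boxing Power ends; Boxing Power is clear from here.
Strength Circuit starts after Core Basics ends; Core Basics is clear from here.
Spin Bootcamp starts before Strength Circuit ends → Strength Circuit and Spin Bootcamp overlap.
Spin Basics starts after Strength Circuit ends; Strength Circuit is clear from here.
Spin Basics starts after Spin Bootcamp ends; Spin Bootcamp is clear from here.
Rowing Flow starts before Spin Basics ends → Spin Basics and Rowing Flow overlap.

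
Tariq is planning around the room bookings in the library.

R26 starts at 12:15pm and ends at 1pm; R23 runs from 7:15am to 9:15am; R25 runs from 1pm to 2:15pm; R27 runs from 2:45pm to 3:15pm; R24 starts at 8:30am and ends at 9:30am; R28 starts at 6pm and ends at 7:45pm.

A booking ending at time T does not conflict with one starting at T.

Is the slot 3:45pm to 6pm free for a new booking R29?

R23: ends 9:15am at or before R29 starts 3:45pm → clear.
R24: ends 9:30am at or before R29 starts 3:45pm → clear.
R26: ends 1pm at or before R29 starts 3:45pm → clear.
R25: ends 2:15pm at or before R29 starts 3:45pm → clear.
R27: ends 3:15pm at or before R29 starts 3:45pm → clear.
R28: starts 6pm at or after R29 ends 6pm → clear.

Yes — the slot is free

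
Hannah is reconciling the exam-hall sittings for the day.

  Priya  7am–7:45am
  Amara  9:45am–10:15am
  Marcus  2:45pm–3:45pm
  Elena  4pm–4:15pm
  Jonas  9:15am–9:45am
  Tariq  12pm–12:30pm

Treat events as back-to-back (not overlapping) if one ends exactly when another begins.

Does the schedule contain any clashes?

Sorted by start: Priya, Jonas, Amara, Tariq, Marcus, Elena.
Jonas starts after Priya ends; Priya is clear from here.
Amara starts exactly when Jonas ends (back-to-back, no overlap); Jonas is clear from here.
Tariq starts after Amara ends; Amara is clear from here.
Marcus starts after Tariq ends; Tariq is clear from here.
Elena starts after Marcus ends.
Every pair is clear; the schedule has no overlaps.

No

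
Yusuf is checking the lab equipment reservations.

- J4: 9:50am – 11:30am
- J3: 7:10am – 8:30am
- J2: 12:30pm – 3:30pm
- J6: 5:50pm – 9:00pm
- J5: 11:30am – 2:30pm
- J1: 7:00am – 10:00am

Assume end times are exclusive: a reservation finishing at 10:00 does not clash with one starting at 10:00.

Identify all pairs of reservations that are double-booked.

Two intervals overlap when each starts before the other ends.
Sorted by start: J1, J3, J4, J5, J2, J6.
J3 starts before J1 ends → J1 and J3 overlap.
J4 starts before J1 ends → J1 and J4 overlap.
J5 starts after J1 ends, so J1 has no further overlaps.
J4 starts after J3 ends, so J3 has no further overlaps.
J5 starts exactly when J4 ends (back-to-back, no overlap), so J4 has no further overlaps.
J2 starts before J5 ends → J5 and J2 overlap.
J6 starts after J5 ends.
J6 starts after J2 ends.

J1 & J3, J1 & J4, J2 & J5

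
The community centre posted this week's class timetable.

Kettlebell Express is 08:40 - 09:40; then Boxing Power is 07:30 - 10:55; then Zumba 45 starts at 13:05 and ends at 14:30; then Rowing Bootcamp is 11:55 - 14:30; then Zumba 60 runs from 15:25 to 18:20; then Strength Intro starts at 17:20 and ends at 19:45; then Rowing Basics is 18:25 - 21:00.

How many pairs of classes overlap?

4

Sorted by start: Boxing Power, Kettlebell Express, Rowing Bootcamp, Zumba 45, Zumba 60, Strength Intro, Rowing Basics.
Kettlebell Express starts before Boxing Power ends → Boxing Power and Kettlebell Express overlap.
Rowing Bootcamp starts after Boxing Power ends; Boxing Power is clear from here.
Rowing Bootcamp starts after Kettlebell Express ends; Kettlebell Express is clear from here.
Zumba 45 starts before Rowing Bootcamp ends → Rowing Bootcamp and Zumba 45 overlap.
Zumba 60 starts after Rowing Bootcamp ends; Rowing Bootcamp is clear from here.
Zumba 60 starts after Zumba 45 ends; Zumba 45 is clear from here.
Strength Intro starts before Zumba 60 ends → Zumba 60 and Strength Intro overlap.
Rowing Basics starts after Zumba 60 ends.
Rowing Basics starts before Strength Intro ends → Strength Intro and Rowing Basics overlap.
Overlapping pairs: Boxing Power & Kettlebell Express, Rowing Basics & Strength Intro, Rowing Bootcamp & Zumba 45, Strength Intro & Zumba 60 — 4 in total.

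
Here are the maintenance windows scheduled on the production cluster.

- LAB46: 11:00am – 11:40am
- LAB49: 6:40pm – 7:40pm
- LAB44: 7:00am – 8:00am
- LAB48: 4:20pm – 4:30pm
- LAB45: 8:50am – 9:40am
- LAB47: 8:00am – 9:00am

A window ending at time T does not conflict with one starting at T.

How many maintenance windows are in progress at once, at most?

Sweep the timeline, counting +1 at each start and −1 at each end (ends before starts at a tie):
7:00am start LAB44 → 1
8:00am end LAB44 → 0
8:00am start LAB47 → 1
8:50am start LAB45 → 2
9:00am end LAB47 → 1
9:40am end LAB45 → 0
11:00am start LAB46 → 1
11:40am end LAB46 → 0
4:20pm start LAB48 → 1
4:30pm end LAB48 → 0
6:40pm start LAB49 → 1
7:40pm end LAB49 → 0
Peak is 2, at 8:50am (LAB45, LAB47).

2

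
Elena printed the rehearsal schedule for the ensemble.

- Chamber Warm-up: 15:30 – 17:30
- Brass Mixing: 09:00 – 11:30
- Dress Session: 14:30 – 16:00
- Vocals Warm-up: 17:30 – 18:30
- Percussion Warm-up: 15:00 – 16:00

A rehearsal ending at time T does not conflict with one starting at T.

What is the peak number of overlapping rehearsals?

Walk through starts and ends in time order (an end at T is processed before a start at T):
09:00 start Brass Mixing → 1
11:30 end Brass Mixing → 0
14:30 start Dress Session → 1
15:00 start Percussion Warm-up → 2
15:30 start Chamber Warm-up → 3
16:00 end Dress Session → 2
16:00 end Percussion Warm-up → 1
17:30 end Chamber Warm-up → 0
17:30 start Vocals Warm-up → 1
18:30 end Vocals Warm-up → 0
Peak is 3, at 15:30 (Chamber Warm-up, Dress Session, Percussion Warm-up).

3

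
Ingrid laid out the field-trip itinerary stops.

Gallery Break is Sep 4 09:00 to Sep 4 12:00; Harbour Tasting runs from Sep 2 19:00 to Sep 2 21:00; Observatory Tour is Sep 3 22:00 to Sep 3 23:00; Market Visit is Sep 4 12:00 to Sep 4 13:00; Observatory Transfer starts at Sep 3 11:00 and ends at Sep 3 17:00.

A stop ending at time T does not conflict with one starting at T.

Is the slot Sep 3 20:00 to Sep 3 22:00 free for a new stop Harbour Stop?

Yes — the slot is free

Harbour Tasting: ends Sep 2 21:00 at or before Harbour Stop starts Sep 3 20:00 → clear.
Observatory Transfer: ends Sep 3 17:00 at or before Harbour Stop starts Sep 3 20:00 → clear.
Observatory Tour: starts Sep 3 22:00 at or after Harbour Stop ends Sep 3 22:00 → clear.
Gallery Break: starts Sep 4 09:00 at or after Harbour Stop ends Sep 3 22:00 → clear.
Market Visit: starts Sep 4 12:00 at or after Harbour Stop ends Sep 3 22:00 → clear.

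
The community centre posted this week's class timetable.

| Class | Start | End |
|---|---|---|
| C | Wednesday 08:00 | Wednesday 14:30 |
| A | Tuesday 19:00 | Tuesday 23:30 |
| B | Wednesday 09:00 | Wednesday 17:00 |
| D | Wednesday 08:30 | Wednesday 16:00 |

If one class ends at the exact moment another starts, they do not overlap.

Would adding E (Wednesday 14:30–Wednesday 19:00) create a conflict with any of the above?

A: ends Tuesday 23:30 at or before E starts Wednesday 14:30 → clear.
C: ends Wednesday 14:30 at or before E starts Wednesday 14:30 → clear.
D: starts Wednesday 08:30 before E ends Wednesday 19:00, and ends Wednesday 16:00 after E starts Wednesday 14:30 → overlap.
B: starts Wednesday 09:00 before E ends Wednesday 19:00, and ends Wednesday 17:00 after E starts Wednesday 14:30 → overlap.
E overlaps B, D.

Yes — it overlaps B, D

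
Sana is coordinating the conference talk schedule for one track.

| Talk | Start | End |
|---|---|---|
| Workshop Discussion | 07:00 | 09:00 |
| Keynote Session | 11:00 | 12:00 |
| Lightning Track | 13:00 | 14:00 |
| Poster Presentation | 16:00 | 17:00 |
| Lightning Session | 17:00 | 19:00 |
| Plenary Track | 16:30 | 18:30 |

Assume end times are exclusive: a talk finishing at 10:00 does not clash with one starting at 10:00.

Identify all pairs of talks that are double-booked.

Lightning Session & Plenary Track, Plenary Track & Poster Presentation

Two intervals overlap when each starts before the other ends.
Sorted by start: Workshop Discussion, Keynote Session, Lightning Track, Poster Presentation, Plenary Track, Lightning Session.
Keynote Session starts after Workshop Discussion ends; Workshop Discussion is clear from here.
Lightning Track starts after Keynote Session ends; Keynote Session is clear from here.
Poster Presentation starts after Lightning Track ends; Lightning Track is clear from here.
Plenary Track starts before Poster Presentation ends → Poster Presentation and Plenary Track overlap.
Lightning Session starts exactly when Poster Presentation ends (back-to-back, no overlap).
Lightning Session starts before Plenary Track ends → Plenary Track and Lightning Session overlap.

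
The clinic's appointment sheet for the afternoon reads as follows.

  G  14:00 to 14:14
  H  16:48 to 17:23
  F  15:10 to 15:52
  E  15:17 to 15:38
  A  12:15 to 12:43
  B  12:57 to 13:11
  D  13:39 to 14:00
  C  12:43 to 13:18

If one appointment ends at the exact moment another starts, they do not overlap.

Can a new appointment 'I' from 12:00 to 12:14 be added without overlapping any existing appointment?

Yes — the slot is free

A: starts 12:15 at or after I ends 12:14 → clear.
C: starts 12:43 at or after I ends 12:14 → clear.
B: starts 12:57 at or after I ends 12:14 → clear.
D: starts 13:39 at or after I ends 12:14 → clear.
G: starts 14:00 at or after I ends 12:14 → clear.
F: starts 15:10 at or after I ends 12:14 → clear.
E: starts 15:17 at or after I ends 12:14 → clear.
H: starts 16:48 at or after I ends 12:14 → clear.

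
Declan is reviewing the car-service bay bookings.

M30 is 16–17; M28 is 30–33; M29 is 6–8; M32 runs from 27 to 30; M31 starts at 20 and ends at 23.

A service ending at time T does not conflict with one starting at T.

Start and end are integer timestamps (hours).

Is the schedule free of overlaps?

Sorted by start: M29, M30, M31, M32, M28.
M30 starts after M29 ends, so M29 has no further overlaps.
M31 starts after M30 ends, so M30 has no further overlaps.
M32 starts after M31 ends, so M31 has no further overlaps.
M28 starts exactly when M32 ends (back-to-back, no overlap).
Every pair is clear; the schedule has no overlaps.

Yes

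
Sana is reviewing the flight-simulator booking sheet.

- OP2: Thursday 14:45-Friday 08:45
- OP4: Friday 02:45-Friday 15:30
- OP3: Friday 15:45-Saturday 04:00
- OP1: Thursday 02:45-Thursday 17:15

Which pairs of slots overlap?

OP1 & OP2, OP2 & OP4

Sorted by start: OP1, OP2, OP4, OP3.
OP2 starts before OP1 ends → OP1 and OP2 overlap.
OP4 starts after OP1 ends; OP1 is clear from here.
OP4 starts before OP2 ends → OP2 and OP4 overlap.
OP3 starts after OP2 ends.
OP3 starts after OP4 ends.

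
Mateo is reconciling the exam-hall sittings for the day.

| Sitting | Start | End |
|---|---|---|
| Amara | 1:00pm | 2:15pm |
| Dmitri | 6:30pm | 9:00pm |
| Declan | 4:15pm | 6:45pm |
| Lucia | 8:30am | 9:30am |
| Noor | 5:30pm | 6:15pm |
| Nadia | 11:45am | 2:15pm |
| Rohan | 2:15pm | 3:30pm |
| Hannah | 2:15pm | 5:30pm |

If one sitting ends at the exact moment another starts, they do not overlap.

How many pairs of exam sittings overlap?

Two intervals overlap when each starts before the other ends.
Sorted by start: Lucia, Nadia, Amara, Hannah, Rohan, Declan, Noor, Dmitri.
Nadia starts after Lucia ends — done with Lucia.
Amara starts before Nadia ends → Nadia and Amara overlap.
Hannah starts exactly when Nadia ends (back-to-back, no overlap) — done with Nadia.
Hannah starts exactly when Amara ends (back-to-back, no overlap) — done with Amara.
Rohan starts before Hannah ends → Hannah and Rohan overlap.
Declan starts before Hannah ends → Hannah and Declan overlap.
Noor starts exactly when Hannah ends (back-to-back, no overlap) — done with Hannah.
Declan starts after Rohan ends — done with Rohan.
Noor starts before Declan ends → Declan and Noor overlap.
Dmitri starts before Declan ends → Declan and Dmitri overlap.
Dmitri starts after Noor ends.
Overlapping pairs: Amara & Nadia, Declan & Dmitri, Declan & Hannah, Declan & Noor, Hannah & Rohan — 5 in total.

5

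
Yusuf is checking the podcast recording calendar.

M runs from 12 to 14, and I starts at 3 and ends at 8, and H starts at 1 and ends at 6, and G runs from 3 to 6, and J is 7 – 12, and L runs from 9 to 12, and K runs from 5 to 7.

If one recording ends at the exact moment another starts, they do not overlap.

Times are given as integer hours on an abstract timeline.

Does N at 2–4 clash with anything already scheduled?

Yes — it overlaps G, H, I

H: starts 1 before N ends 4, and ends 6 after N starts 2 → overlap.
G: starts 3 before N ends 4, and ends 6 after N starts 2 → overlap.
I: starts 3 before N ends 4, and ends 8 after N starts 2 → overlap.
K: starts 5 at or after N ends 4 → clear.
J: starts 7 at or after N ends 4 → clear.
L: starts 9 at or after N ends 4 → clear.
M: starts 12 at or after N ends 4 → clear.
N overlaps G, H, I.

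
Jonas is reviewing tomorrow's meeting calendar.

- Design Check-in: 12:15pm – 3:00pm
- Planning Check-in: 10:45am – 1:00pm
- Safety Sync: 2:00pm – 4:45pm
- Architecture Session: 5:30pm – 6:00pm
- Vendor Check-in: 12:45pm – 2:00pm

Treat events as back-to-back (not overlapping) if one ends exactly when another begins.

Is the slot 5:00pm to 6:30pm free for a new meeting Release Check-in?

Planning Check-in: ends 1:00pm at or before Release Check-in starts 5:00pm → clear.
Design Check-in: ends 3:00pm at or before Release Check-in starts 5:00pm → clear.
Vendor Check-in: ends 2:00pm at or before Release Check-in starts 5:00pm → clear.
Safety Sync: ends 4:45pm at or before Release Check-in starts 5:00pm → clear.
Architecture Session: starts 5:30pm before Release Check-in ends 6:30pm, and ends 6:00pm after Release Check-in starts 5:00pm → overlap.
Release Check-in overlaps Architecture Session.

No — it overlaps Architecture Session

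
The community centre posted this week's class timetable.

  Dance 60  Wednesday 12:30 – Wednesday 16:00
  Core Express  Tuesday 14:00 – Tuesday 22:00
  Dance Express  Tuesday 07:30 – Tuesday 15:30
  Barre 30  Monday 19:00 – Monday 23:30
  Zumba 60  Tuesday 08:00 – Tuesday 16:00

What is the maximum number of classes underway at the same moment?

3

Sort all start/end points and keep a running count:
Monday 19:00 start Barre 30 → 1
Monday 23:30 end Barre 30 → 0
Tuesday 07:30 start Dance Express → 1
Tuesday 08:00 start Zumba 60 → 2
Tuesday 14:00 start Core Express → 3
Tuesday 15:30 end Dance Express → 2
Tuesday 16:00 end Zumba 60 → 1
Tuesday 22:00 end Core Express → 0
Wednesday 12:30 start Dance 60 → 1
Wednesday 16:00 end Dance 60 → 0
Peak is 3, at Tuesday 14:00 (Core Express, Dance Express, Zumba 60).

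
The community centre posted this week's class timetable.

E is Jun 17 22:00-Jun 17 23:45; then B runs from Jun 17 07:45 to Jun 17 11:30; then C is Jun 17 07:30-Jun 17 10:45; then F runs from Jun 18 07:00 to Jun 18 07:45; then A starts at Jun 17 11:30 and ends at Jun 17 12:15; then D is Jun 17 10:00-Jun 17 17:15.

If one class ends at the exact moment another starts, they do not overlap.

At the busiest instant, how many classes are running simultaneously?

3

Walk through starts and ends in time order (an end at T is processed before a start at T):
Jun 17 07:30 start C → 1
Jun 17 07:45 start B → 2
Jun 17 10:00 start D → 3
Jun 17 10:45 end C → 2
Jun 17 11:30 end B → 1
Jun 17 11:30 start A → 2
Jun 17 12:15 end A → 1
Jun 17 17:15 end D → 0
Jun 17 22:00 start E → 1
Jun 17 23:45 end E → 0
Jun 18 07:00 start F → 1
Jun 18 07:45 end F → 0
Peak is 3, at Jun 17 10:00 (B, C, D).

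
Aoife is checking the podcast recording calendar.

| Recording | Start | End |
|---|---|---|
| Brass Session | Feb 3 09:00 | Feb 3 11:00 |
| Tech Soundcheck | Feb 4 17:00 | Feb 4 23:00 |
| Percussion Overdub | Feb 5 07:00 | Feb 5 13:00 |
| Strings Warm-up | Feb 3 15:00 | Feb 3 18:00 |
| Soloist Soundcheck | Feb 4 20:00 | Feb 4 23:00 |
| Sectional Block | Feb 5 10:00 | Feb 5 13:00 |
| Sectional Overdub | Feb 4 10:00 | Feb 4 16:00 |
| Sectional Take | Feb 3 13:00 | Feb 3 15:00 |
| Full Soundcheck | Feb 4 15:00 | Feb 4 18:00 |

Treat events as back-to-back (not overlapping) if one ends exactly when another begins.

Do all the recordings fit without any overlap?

No

Sorted by start: Brass Session, Sectional Take, Strings Warm-up, Sectional Overdub, Full Soundcheck, Tech Soundcheck, Soloist Soundcheck, Percussion Overdub, Sectional Block.
Sectional Take starts after Brass Session ends, so nothing later overlaps Brass Session either.
Strings Warm-up starts exactly when Sectional Take ends (back-to-back, no overlap), so nothing later overlaps Sectional Take either.
Sectional Overdub starts after Strings Warm-up ends, so nothing later overlaps Strings Warm-up either.
Full Soundcheck starts before Sectional Overdub ends → Sectional Overdub and Full Soundcheck overlap.
That's a conflict, so the schedule is not conflict-free.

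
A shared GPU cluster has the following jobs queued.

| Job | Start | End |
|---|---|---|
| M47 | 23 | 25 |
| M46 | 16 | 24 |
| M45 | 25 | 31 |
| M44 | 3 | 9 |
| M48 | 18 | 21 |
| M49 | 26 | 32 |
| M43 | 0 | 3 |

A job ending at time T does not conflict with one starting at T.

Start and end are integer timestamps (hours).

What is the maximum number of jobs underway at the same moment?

2

Sort all start/end points and keep a running count:
0 start M43 → 1
3 end M43 → 0
3 start M44 → 1
9 end M44 → 0
16 start M46 → 1
18 start M48 → 2
21 end M48 → 1
23 start M47 → 2
24 end M46 → 1
25 end M47 → 0
25 start M45 → 1
26 start M49 → 2
31 end M45 → 1
32 end M49 → 0
Peak is 2, at 18 (M46, M48).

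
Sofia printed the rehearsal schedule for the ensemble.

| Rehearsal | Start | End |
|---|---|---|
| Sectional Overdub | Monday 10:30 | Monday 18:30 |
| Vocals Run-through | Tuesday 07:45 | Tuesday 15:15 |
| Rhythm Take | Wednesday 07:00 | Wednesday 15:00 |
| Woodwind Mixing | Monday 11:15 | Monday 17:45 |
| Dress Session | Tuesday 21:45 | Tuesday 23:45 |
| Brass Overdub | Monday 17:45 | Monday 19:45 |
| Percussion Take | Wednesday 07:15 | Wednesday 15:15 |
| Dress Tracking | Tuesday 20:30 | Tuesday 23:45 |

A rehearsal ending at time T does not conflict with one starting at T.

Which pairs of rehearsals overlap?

Sorted by start: Sectional Overdub, Woodwind Mixing, Brass Overdub, Vocals Run-through, Dress Tracking, Dress Session, Rhythm Take, Percussion Take.
Woodwind Mixing starts before Sectional Overdub ends → Sectional Overdub and Woodwind Mixing overlap.
Brass Overdub starts before Sectional Overdub ends → Sectional Overdub and Brass Overdub overlap.
Vocals Run-through starts after Sectional Overdub ends — done with Sectional Overdub.
Brass Overdub starts exactly when Woodwind Mixing ends (back-to-back, no overlap) — done with Woodwind Mixing.
Vocals Run-through starts after Brass Overdub ends — done with Brass Overdub.
Dress Tracking starts after Vocals Run-through ends — done with Vocals Run-through.
Dress Session starts before Dress Tracking ends → Dress Tracking and Dress Session overlap.
Rhythm Take starts after Dress Tracking ends — done with Dress Tracking.
Rhythm Take starts after Dress Session ends — done with Dress Session.
Percussion Take starts before Rhythm Take ends → Rhythm Take and Percussion Take overlap.

Brass Overdub & Sectional Overdub, Dress Session & Dress Tracking, Percussion Take & Rhythm Take, Sectional Overdub & Woodwind Mixing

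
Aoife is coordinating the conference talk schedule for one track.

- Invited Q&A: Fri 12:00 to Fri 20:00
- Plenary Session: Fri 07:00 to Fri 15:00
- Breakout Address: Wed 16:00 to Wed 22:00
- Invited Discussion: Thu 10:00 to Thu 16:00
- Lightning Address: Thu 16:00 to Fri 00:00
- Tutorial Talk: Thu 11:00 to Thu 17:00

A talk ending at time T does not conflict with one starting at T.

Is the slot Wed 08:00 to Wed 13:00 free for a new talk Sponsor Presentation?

Breakout Address: starts Wed 16:00 at or after Sponsor Presentation ends Wed 13:00 → clear.
Invited Discussion: starts Thu 10:00 at or after Sponsor Presentation ends Wed 13:00 → clear.
Tutorial Talk: starts Thu 11:00 at or after Sponsor Presentation ends Wed 13:00 → clear.
Lightning Address: starts Thu 16:00 at or after Sponsor Presentation ends Wed 13:00 → clear.
Plenary Session: starts Fri 07:00 at or after Sponsor Presentation ends Wed 13:00 → clear.
Invited Q&A: starts Fri 12:00 at or after Sponsor Presentation ends Wed 13:00 → clear.

Yes — the slot is free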